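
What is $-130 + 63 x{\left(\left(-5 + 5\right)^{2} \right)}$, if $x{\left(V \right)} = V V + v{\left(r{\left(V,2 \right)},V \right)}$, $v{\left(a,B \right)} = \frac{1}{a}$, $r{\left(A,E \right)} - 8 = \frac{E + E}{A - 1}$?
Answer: $- \frac{457}{4} \approx -114.25$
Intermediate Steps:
$r{\left(A,E \right)} = 8 + \frac{2 E}{-1 + A}$ ($r{\left(A,E \right)} = 8 + \frac{E + E}{A - 1} = 8 + \frac{2 E}{-1 + A}$)
$x{\left(V \right)} = V^{2} + \frac{-1 + V}{2 \left(-2 + 4 V\right)}$ ($x{\left(V \right)} = V V + \frac{1}{2 \frac{1}{-1 + V} \left(-4 + 2 + 4 V\right)} = V^{2} + \frac{1}{2 \frac{1}{-1 + V} \left(-2 + 4 V\right)} = V^{2} + \frac{-1 + V}{2 \left(-2 + 4 V\right)}$)
$-130 + 63 x{\left(\left(-5 + 5\right)^{2} \right)} = -130 + 63 \frac{-1 + \left(-5 + 5\right)^{2} + 4 \left(\left(-5 + 5\right)^{2}\right)^{2} \left(-1 + 2 \left(-5 + 5\right)^{2}\right)}{4 \left(-1 + 2 \left(-5 + 5\right)^{2}\right)} = -130 + 63 \frac{-1 + 0^{2} + 4 \left(0^{2}\right)^{2} \left(-1 + 2 \cdot 0^{2}\right)}{4 \left(-1 + 2 \cdot 0^{2}\right)} = -130 + 63 \frac{-1 + 0 + 4 \cdot 0^{2} \left(-1 + 2 \cdot 0\right)}{4 \left(-1 + 2 \cdot 0\right)} = -130 + 63 \frac{-1 + 0 + 4 \cdot 0 \left(-1 + 0\right)}{4 \left(-1 + 0\right)} = -130 + 63 \frac{-1 + 0 + 4 \cdot 0 \left(-1\right)}{4 \left(-1\right)} = -130 + 63 \cdot \frac{1}{4} \left(-1\right) \left(-1 + 0 + 0\right) = -130 + 63 \cdot \frac{1}{4} \left(-1\right) \left(-1\right) = -130 + 63 \cdot \frac{1}{4} = -130 + \frac{63}{4} = - \frac{457}{4}$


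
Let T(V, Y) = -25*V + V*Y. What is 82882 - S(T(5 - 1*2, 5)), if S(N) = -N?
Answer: 82822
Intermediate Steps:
82882 - S(T(5 - 1*2, 5)) = 82882 - (-1)*(5 - 1*2)*(-25 + 5) = 82882 - (-1)*(5 - 2)*(-20) = 82882 - (-1)*3*(-20) = 82882 - (-1)*(-60) = 82882 - 1*60 = 82882 - 60 = 82822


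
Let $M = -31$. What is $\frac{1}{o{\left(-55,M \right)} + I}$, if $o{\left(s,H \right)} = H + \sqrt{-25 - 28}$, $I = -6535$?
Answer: $- \frac{6566}{43112409} - \frac{i \sqrt{53}}{43112409} \approx -0.0001523 - 1.6886 \cdot 10^{-7} i$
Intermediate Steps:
$o{\left(s,H \right)} = H + i \sqrt{53}$ ($o{\left(s,H \right)} = H + \sqrt{-53} = H + i \sqrt{53}$)
$\frac{1}{o{\left(-55,M \right)} + I} = \frac{1}{\left(-31 + i \sqrt{53}\right) - 6535} = \frac{1}{-6566 + i \sqrt{53}}$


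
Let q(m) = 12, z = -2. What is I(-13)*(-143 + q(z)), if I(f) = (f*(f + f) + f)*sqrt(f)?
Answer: -42575*I*sqrt(13) ≈ -1.5351e+5*I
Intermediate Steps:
I(f) = sqrt(f)*(f + 2*f**2) (I(f) = (f*(2*f) + f)*sqrt(f) = (2*f**2 + f)*sqrt(f) = (f + 2*f**2)*sqrt(f) = sqrt(f)*(f + 2*f**2))
I(-13)*(-143 + q(z)) = ((-13)**(3/2)*(1 + 2*(-13)))*(-143 + 12) = ((-13*I*sqrt(13))*(1 - 26))*(-131) = (-13*I*sqrt(13)*(-25))*(-131) = (325*I*sqrt(13))*(-131) = -42575*I*sqrt(13)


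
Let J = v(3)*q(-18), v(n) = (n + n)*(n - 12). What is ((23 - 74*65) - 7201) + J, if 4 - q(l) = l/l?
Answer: -12150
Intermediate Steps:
q(l) = 3 (q(l) = 4 - l/l = 4 - 1*1 = 4 - 1 = 3)
v(n) = 2*n*(-12 + n) (v(n) = (2*n)*(-12 + n) = 2*n*(-12 + n))
J = -162 (J = (2*3*(-12 + 3))*3 = (2*3*(-9))*3 = -54*3 = -162)
((23 - 74*65) - 7201) + J = ((23 - 74*65) - 7201) - 162 = ((23 - 4810) - 7201) - 162 = (-4787 - 7201) - 162 = -11988 - 162 = -12150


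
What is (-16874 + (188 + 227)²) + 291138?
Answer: 446489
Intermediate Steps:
(-16874 + (188 + 227)²) + 291138 = (-16874 + 415²) + 291138 = (-16874 + 172225) + 291138 = 155351 + 291138 = 446489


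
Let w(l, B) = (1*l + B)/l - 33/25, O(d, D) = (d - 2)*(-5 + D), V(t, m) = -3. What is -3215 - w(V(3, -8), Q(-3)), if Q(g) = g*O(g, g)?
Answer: -81367/25 ≈ -3254.7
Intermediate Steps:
O(d, D) = (-5 + D)*(-2 + d) (O(d, D) = (-2 + d)*(-5 + D) = (-5 + D)*(-2 + d))
Q(g) = g*(10 + g² - 7*g) (Q(g) = g*(10 - 5*g - 2*g + g*g) = g*(10 - 5*g - 2*g + g²) = g*(10 + g² - 7*g))
w(l, B) = -33/25 + (B + l)/l (w(l, B) = (l + B)/l - 33*1/25 = (B + l)/l - 33/25 = -33/25 + (B + l)/l)
-3215 - w(V(3, -8), Q(-3)) = -3215 - (-8/25 - 3*(10 + (-3)² - 7*(-3))/(-3)) = -3215 - (-8/25 - 3*(10 + 9 + 21)*(-⅓)) = -3215 - (-8/25 - 3*40*(-⅓)) = -3215 - (-8/25 - 120*(-⅓)) = -3215 - (-8/25 + 40) = -3215 - 1*992/25 = -3215 - 992/25 = -81367/25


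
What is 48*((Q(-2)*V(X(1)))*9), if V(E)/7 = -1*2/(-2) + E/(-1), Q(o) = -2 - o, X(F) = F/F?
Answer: 0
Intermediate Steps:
X(F) = 1
V(E) = 7 - 7*E (V(E) = 7*(-1*2/(-2) + E/(-1)) = 7*(-2*(-½) + E*(-1)) = 7*(1 - E) = 7 - 7*E)
48*((Q(-2)*V(X(1)))*9) = 48*(((-2 - 1*(-2))*(7 - 7*1))*9) = 48*(((-2 + 2)*(7 - 7))*9) = 48*((0*0)*9) = 48*(0*9) = 48*0 = 0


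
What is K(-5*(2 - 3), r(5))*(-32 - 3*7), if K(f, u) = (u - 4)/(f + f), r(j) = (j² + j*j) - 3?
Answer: -2279/10 ≈ -227.90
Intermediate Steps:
r(j) = -3 + 2*j² (r(j) = (j² + j²) - 3 = 2*j² - 3 = -3 + 2*j²)
K(f, u) = (-4 + u)/(2*f) (K(f, u) = (-4 + u)/((2*f)) = (-4 + u)*(1/(2*f)) = (-4 + u)/(2*f))
K(-5*(2 - 3), r(5))*(-32 - 3*7) = ((-4 + (-3 + 2*5²))/(2*((-5*(2 - 3)))))*(-32 - 3*7) = ((-4 + (-3 + 2*25))/(2*((-5*(-1)))))*(-32 - 21) = ((½)*(-4 + (-3 + 50))/5)*(-53) = ((½)*(⅕)*(-4 + 47))*(-53) = ((½)*(⅕)*43)*(-53) = (43/10)*(-53) = -2279/10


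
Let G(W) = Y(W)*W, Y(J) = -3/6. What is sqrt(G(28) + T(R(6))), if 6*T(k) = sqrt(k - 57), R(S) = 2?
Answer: sqrt(-504 + 6*I*sqrt(55))/6 ≈ 0.16501 + 3.7453*I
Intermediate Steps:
Y(J) = -1/2 (Y(J) = -3*1/6 = -1/2)
T(k) = sqrt(-57 + k)/6 (T(k) = sqrt(k - 57)/6 = sqrt(-57 + k)/6)
G(W) = -W/2
sqrt(G(28) + T(R(6))) = sqrt(-1/2*28 + sqrt(-57 + 2)/6) = sqrt(-14 + sqrt(-55)/6) = sqrt(-14 + (I*sqrt(55))/6) = sqrt(-14 + I*sqrt(55)/6)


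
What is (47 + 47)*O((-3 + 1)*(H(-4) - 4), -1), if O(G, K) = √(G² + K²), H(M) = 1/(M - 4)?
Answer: 47*√1105/2 ≈ 781.18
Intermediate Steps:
H(M) = 1/(-4 + M)
(47 + 47)*O((-3 + 1)*(H(-4) - 4), -1) = (47 + 47)*√(((-3 + 1)*(1/(-4 - 4) - 4))² + (-1)²) = 94*√((-2*(1/(-8) - 4))² + 1) = 94*√((-2*(-⅛ - 4))² + 1) = 94*√((-2*(-33/8))² + 1) = 94*√((33/4)² + 1) = 94*√(1089/16 + 1) = 94*√(1105/16) = 94*(√1105/4) = 47*√1105/2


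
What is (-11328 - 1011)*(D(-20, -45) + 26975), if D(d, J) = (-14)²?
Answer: -335262969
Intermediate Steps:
D(d, J) = 196
(-11328 - 1011)*(D(-20, -45) + 26975) = (-11328 - 1011)*(196 + 26975) = -12339*27171 = -335262969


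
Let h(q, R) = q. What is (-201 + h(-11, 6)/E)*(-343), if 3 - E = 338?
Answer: 23092132/335 ≈ 68932.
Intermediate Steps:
E = -335 (E = 3 - 1*338 = 3 - 338 = -335)
(-201 + h(-11, 6)/E)*(-343) = (-201 - 11/(-335))*(-343) = (-201 - 11*(-1/335))*(-343) = (-201 + 11/335)*(-343) = -67324/335*(-343) = 23092132/335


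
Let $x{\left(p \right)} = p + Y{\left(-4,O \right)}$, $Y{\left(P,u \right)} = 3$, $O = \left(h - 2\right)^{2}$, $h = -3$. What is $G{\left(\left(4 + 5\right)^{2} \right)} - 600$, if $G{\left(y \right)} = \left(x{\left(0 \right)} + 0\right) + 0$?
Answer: $-597$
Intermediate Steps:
$O = 25$ ($O = \left(-3 - 2\right)^{2} = \left(-5\right)^{2} = 25$)
$x{\left(p \right)} = 3 + p$ ($x{\left(p \right)} = p + 3 = 3 + p$)
$G{\left(y \right)} = 3$ ($G{\left(y \right)} = \left(\left(3 + 0\right) + 0\right) + 0 = \left(3 + 0\right) + 0 = 3 + 0 = 3$)
$G{\left(\left(4 + 5\right)^{2} \right)} - 600 = 3 - 600 = -597$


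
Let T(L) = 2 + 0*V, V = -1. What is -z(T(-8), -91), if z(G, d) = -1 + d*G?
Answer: 183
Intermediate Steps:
T(L) = 2 (T(L) = 2 + 0*(-1) = 2 + 0 = 2)
z(G, d) = -1 + G*d
-z(T(-8), -91) = -(-1 + 2*(-91)) = -(-1 - 182) = -1*(-183) = 183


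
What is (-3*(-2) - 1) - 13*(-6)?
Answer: 83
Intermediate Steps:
(-3*(-2) - 1) - 13*(-6) = (6 - 1) + 78 = 5 + 78 = 83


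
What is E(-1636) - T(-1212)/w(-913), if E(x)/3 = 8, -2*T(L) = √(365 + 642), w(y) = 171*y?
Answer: 24 - √1007/312246 ≈ 24.000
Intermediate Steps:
T(L) = -√1007/2 (T(L) = -√(365 + 642)/2 = -√1007/2)
E(x) = 24 (E(x) = 3*8 = 24)
E(-1636) - T(-1212)/w(-913) = 24 - (-√1007/2)/(171*(-913)) = 24 - (-√1007/2)/(-156123) = 24 - (-√1007/2)*(-1)/156123 = 24 - √1007/312246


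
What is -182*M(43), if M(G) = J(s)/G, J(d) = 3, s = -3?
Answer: -546/43 ≈ -12.698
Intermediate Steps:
M(G) = 3/G
-182*M(43) = -546/43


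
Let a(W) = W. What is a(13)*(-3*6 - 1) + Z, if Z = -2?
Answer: -249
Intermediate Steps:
a(13)*(-3*6 - 1) + Z = 13*(-3*6 - 1) - 2 = 13*(-18 - 1) - 2 = 13*(-19) - 2 = -247 - 2 = -249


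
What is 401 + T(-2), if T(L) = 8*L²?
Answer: 433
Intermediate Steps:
401 + T(-2) = 401 + 8*(-2)² = 401 + 8*4 = 401 + 32 = 433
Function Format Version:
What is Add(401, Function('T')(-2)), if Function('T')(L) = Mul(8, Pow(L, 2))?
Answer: 433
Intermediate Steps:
Add(401, Function('T')(-2)) = Add(401, Mul(8, Pow(-2, 2))) = Add(401, Mul(8, 4)) = Add(401, 32) = 433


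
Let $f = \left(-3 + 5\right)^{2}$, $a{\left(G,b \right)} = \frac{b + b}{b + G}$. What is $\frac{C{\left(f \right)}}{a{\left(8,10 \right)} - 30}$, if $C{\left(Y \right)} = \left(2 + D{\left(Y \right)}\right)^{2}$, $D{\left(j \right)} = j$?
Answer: $- \frac{81}{65} \approx -1.2462$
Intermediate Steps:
$a{\left(G,b \right)} = \frac{2 b}{G + b}$
$f = 4$ ($f = 2^{2} = 4$)
$C{\left(Y \right)} = \left(2 + Y\right)^{2}$
$\frac{C{\left(f \right)}}{a{\left(8,10 \right)} - 30} = \frac{\left(2 + 4\right)^{2}}{2 \cdot 10 \frac{1}{8 + 10} - 30} = \frac{6^{2}}{2 \cdot 10 \cdot \frac{1}{18} - 30} = \frac{36}{2 \cdot 10 \cdot \frac{1}{18} - 30} = \frac{36}{\frac{10}{9} - 30} = \frac{36}{- \frac{260}{9}} = 36 \left(- \frac{9}{260}\right) = - \frac{81}{65}$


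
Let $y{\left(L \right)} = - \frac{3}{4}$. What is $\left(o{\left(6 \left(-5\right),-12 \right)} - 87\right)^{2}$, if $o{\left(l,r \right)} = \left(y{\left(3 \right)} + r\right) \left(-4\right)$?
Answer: $1296$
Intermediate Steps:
$y{\left(L \right)} = - \frac{3}{4}$ ($y{\left(L \right)} = \left(-3\right) \frac{1}{4} = - \frac{3}{4}$)
$o{\left(l,r \right)} = 3 - 4 r$ ($o{\left(l,r \right)} = \left(- \frac{3}{4} + r\right) \left(-4\right) = 3 - 4 r$)
$\left(o{\left(6 \left(-5\right),-12 \right)} - 87\right)^{2} = \left(\left(3 - -48\right) - 87\right)^{2} = \left(\left(3 + 48\right) - 87\right)^{2} = \left(51 - 87\right)^{2} = \left(-36\right)^{2} = 1296$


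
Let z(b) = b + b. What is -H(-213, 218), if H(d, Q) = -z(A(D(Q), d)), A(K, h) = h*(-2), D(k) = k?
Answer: 852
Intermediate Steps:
A(K, h) = -2*h
z(b) = 2*b
H(d, Q) = 4*d (H(d, Q) = -2*(-2*d) = -(-4)*d = 4*d)
-H(-213, 218) = -4*(-213) = -1*(-852) = 852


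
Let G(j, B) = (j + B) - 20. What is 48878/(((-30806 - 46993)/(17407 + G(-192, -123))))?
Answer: -834445216/77799 ≈ -10726.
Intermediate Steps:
G(j, B) = -20 + B + j (G(j, B) = (B + j) - 20 = -20 + B + j)
48878/(((-30806 - 46993)/(17407 + G(-192, -123)))) = 48878/(((-30806 - 46993)/(17407 + (-20 - 123 - 192)))) = 48878/((-77799/(17407 - 335))) = 48878/((-77799/17072)) = 48878/((-77799*1/17072)) = 48878/(-77799/17072) = 48878*(-17072/77799) = -834445216/77799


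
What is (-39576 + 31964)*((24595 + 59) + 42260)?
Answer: -509349368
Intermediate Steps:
(-39576 + 31964)*((24595 + 59) + 42260) = -7612*(24654 + 42260) = -7612*66914 = -509349368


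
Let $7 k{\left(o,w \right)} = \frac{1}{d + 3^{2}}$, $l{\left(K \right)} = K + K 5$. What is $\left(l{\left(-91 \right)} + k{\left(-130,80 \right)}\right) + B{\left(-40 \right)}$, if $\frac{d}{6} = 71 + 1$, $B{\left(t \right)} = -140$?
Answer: $- \frac{2117681}{3087} \approx -686.0$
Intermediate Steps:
$l{\left(K \right)} = 6 K$ ($l{\left(K \right)} = K + 5 K = 6 K$)
$d = 432$ ($d = 6 \left(71 + 1\right) = 6 \cdot 72 = 432$)
$k{\left(o,w \right)} = \frac{1}{3087}$ ($k{\left(o,w \right)} = \frac{1}{7 \left(432 + 3^{2}\right)} = \frac{1}{7 \left(432 + 9\right)} = \frac{1}{7 \cdot 441} = \frac{1}{7} \cdot \frac{1}{441} = \frac{1}{3087}$)
$\left(l{\left(-91 \right)} + k{\left(-130,80 \right)}\right) + B{\left(-40 \right)} = \left(6 \left(-91\right) + \frac{1}{3087}\right) - 140 = \left(-546 + \frac{1}{3087}\right) - 140 = - \frac{1685501}{3087} - 140 = - \frac{2117681}{3087}$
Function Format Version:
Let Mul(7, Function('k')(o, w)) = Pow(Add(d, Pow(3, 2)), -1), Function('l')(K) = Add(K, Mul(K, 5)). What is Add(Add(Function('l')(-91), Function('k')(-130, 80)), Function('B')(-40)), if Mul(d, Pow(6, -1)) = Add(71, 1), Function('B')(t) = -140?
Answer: Rational(-2117681, 3087) ≈ -686.00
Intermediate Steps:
Function('l')(K) = Mul(6, K) (Function('l')(K) = Add(K, Mul(5, K)) = Mul(6, K))
d = 432 (d = Mul(6, Add(71, 1)) = Mul(6, 72) = 432)
Function('k')(o, w) = Rational(1, 3087) (Function('k')(o, w) = Mul(Rational(1, 7), Pow(Add(432, Pow(3, 2)), -1)) = Mul(Rational(1, 7), Pow(Add(432, 9), -1)) = Mul(Rational(1, 7), Pow(441, -1)) = Mul(Rational(1, 7), Rational(1, 441)) = Rational(1, 3087))
Add(Add(Function('l')(-91), Function('k')(-130, 80)), Function('B')(-40)) = Add(Add(Mul(6, -91), Rational(1, 3087)), -140) = Add(Add(-546, Rational(1, 3087)), -140) = Add(Rational(-1685501, 3087), -140) = Rational(-2117681, 3087)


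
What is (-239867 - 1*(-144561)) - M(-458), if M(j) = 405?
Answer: -95711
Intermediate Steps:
(-239867 - 1*(-144561)) - M(-458) = (-239867 - 1*(-144561)) - 1*405 = (-239867 + 144561) - 405 = -95306 - 405 = -95711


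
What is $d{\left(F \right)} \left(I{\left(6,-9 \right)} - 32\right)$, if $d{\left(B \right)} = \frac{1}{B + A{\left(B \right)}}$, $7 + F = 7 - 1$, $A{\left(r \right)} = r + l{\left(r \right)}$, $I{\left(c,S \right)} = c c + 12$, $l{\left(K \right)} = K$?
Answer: $- \frac{16}{3} \approx -5.3333$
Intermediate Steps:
$I{\left(c,S \right)} = 12 + c^{2}$ ($I{\left(c,S \right)} = c^{2} + 12 = 12 + c^{2}$)
$A{\left(r \right)} = 2 r$ ($A{\left(r \right)} = r + r = 2 r$)
$F = -1$ ($F = -7 + \left(7 - 1\right) = -7 + 6 = -1$)
$d{\left(B \right)} = \frac{1}{3 B}$ ($d{\left(B \right)} = \frac{1}{B + 2 B} = \frac{1}{3 B}$)
$d{\left(F \right)} \left(I{\left(6,-9 \right)} - 32\right) = \frac{1}{3 \left(-1\right)} \left(\left(12 + 6^{2}\right) - 32\right) = \frac{1}{3} \left(-1\right) \left(\left(12 + 36\right) - 32\right) = - \frac{48 - 32}{3} = \left(- \frac{1}{3}\right) 16 = - \frac{16}{3}$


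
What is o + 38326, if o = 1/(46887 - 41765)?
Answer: 196305773/5122 ≈ 38326.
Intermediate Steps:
o = 1/5122 ≈ 0.00019524
o + 38326 = 1/5122 + 38326 = 196305773/5122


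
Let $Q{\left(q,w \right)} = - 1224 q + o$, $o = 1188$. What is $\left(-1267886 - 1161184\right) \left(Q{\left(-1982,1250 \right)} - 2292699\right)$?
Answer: $-326605464990$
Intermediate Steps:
$Q{\left(q,w \right)} = 1188 - 1224 q$ ($Q{\left(q,w \right)} = - 1224 q + 1188 = 1188 - 1224 q$)
$\left(-1267886 - 1161184\right) \left(Q{\left(-1982,1250 \right)} - 2292699\right) = \left(-1267886 - 1161184\right) \left(\left(1188 - -2425968\right) - 2292699\right) = - 2429070 \left(\left(1188 + 2425968\right) - 2292699\right) = - 2429070 \left(2427156 - 2292699\right) = \left(-2429070\right) 134457 = -326605464990$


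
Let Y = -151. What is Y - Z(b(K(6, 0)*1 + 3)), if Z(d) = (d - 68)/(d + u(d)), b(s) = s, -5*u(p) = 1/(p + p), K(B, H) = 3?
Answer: -50489/359 ≈ -140.64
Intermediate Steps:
u(p) = -1/(10*p) (u(p) = -1/(5*(p + p)) = -1/(2*p)/5 = -1/(10*p))
Z(d) = (-68 + d)/(d - 1/(10*d)) (Z(d) = (d - 68)/(d - 1/(10*d)) = (-68 + d)/(d - 1/(10*d)))
Y - Z(b(K(6, 0)*1 + 3)) = -151 - 10*(3*1 + 3)*(-68 + (3*1 + 3))/(-1 + 10*(3*1 + 3)²) = -151 - 10*(3 + 3)*(-68 + (3 + 3))/(-1 + 10*(3 + 3)²) = -151 - 10*6*(-68 + 6)/(-1 + 10*6²) = -151 - 10*6*(-62)/(-1 + 10*36) = -151 - 10*6*(-62)/(-1 + 360) = -151 - 10*6*(-62)/359 = -151 - 1*(-3720/359) = -151 + 3720/359 = -50489/359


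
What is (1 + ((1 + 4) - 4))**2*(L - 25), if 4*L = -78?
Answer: -178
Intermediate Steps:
L = -39/2 (L = (1/4)*(-78) = -39/2 ≈ -19.500)
(1 + ((1 + 4) - 4))**2*(L - 25) = (1 + ((1 + 4) - 4))**2*(-39/2 - 25) = (1 + (5 - 4))**2*(-89/2) = (1 + 1)**2*(-89/2) = 2**2*(-89/2) = 4*(-89/2) = -178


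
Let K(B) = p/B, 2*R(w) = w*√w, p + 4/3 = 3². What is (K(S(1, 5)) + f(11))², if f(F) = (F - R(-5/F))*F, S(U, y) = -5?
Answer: 141267491/9900 + 1792*I*√55/33 ≈ 14269.0 + 402.72*I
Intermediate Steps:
p = 23/3 (p = -4/3 + 3² = -4/3 + 9 = 23/3 ≈ 7.6667)
R(w) = w^(3/2)/2 (R(w) = (w*√w)/2 = w^(3/2)/2)
K(B) = 23/(3*B)
f(F) = F*(F - 5*√5*(-1/F)^(3/2)/2) (f(F) = (F - (-5/F)^(3/2)/2)*F = (F - 5*√5*(-1/F)^(3/2)/2)*F = F*(F - 5*√5*(-1/F)^(3/2)/2))
(K(S(1, 5)) + f(11))² = ((23/3)/(-5) + (½)*11*(2*11 - 5*√5*(-1/11)^(3/2)))² = ((23/3)*(-⅕) + (½)*11*(22 - 5*√5*(-1*1/11)^(3/2)))² = (-23/15 + (½)*11*(22 - 5*√5*(-1/11)^(3/2)))² = (-23/15 + (½)*11*(22 - 5*√5*(-I*√11/121)))² = (-23/15 + (½)*11*(22 + 5*I*√55/121))² = (-23/15 + (121 + 5*I*√55/22))² = (1792/15 + 5*I*√55/22)²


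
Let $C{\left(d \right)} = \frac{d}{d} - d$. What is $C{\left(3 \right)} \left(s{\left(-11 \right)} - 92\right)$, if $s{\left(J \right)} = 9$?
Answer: $166$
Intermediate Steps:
$C{\left(d \right)} = 1 - d$
$C{\left(3 \right)} \left(s{\left(-11 \right)} - 92\right) = \left(1 - 3\right) \left(9 - 92\right) = \left(1 - 3\right) \left(-83\right) = \left(-2\right) \left(-83\right) = 166$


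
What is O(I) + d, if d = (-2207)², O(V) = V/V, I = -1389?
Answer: 4870850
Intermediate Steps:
O(V) = 1
d = 4870849
O(I) + d = 1 + 4870849 = 4870850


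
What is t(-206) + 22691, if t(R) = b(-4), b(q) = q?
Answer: 22687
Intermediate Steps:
t(R) = -4
t(-206) + 22691 = -4 + 22691 = 22687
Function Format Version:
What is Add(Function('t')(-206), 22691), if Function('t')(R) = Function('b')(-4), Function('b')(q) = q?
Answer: 22687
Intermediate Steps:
Function('t')(R) = -4
Add(Function('t')(-206), 22691) = Add(-4, 22691) = 22687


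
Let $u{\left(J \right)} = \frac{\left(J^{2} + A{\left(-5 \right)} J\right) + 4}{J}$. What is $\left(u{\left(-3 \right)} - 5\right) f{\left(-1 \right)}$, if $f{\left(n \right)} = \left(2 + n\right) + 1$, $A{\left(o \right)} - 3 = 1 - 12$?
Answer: $- \frac{104}{3} \approx -34.667$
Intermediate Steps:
$A{\left(o \right)} = -8$ ($A{\left(o \right)} = 3 + \left(1 - 12\right) = 3 - 11 = -8$)
$f{\left(n \right)} = 3 + n$
$u{\left(J \right)} = \frac{4 + J^{2} - 8 J}{J}$ ($u{\left(J \right)} = \frac{\left(J^{2} - 8 J\right) + 4}{J} = \frac{4 + J^{2} - 8 J}{J}$)
$\left(u{\left(-3 \right)} - 5\right) f{\left(-1 \right)} = \left(\left(-8 - 3 + \frac{4}{-3}\right) - 5\right) \left(3 - 1\right) = \left(\left(-8 - 3 + 4 \left(- \frac{1}{3}\right)\right) - 5\right) 2 = \left(\left(-8 - 3 - \frac{4}{3}\right) - 5\right) 2 = \left(- \frac{37}{3} - 5\right) 2 = \left(- \frac{52}{3}\right) 2 = - \frac{104}{3}$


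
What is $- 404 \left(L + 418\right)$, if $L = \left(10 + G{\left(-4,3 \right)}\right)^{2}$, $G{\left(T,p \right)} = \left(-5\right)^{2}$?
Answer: $-663772$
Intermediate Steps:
$G{\left(T,p \right)} = 25$
$L = 1225$ ($L = \left(10 + 25\right)^{2} = 35^{2} = 1225$)
$- 404 \left(L + 418\right) = - 404 \left(1225 + 418\right) = \left(-404\right) 1643 = -663772$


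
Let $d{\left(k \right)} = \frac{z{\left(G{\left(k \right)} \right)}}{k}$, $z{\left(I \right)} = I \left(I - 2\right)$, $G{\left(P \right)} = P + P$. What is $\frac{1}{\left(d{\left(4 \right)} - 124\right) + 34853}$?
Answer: $\frac{1}{34741} \approx 2.8784 \cdot 10^{-5}$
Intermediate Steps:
$G{\left(P \right)} = 2 P$
$z{\left(I \right)} = I \left(-2 + I\right)$
$d{\left(k \right)} = -4 + 4 k$ ($d{\left(k \right)} = \frac{2 k \left(-2 + 2 k\right)}{k} = -4 + 4 k$)
$\frac{1}{\left(d{\left(4 \right)} - 124\right) + 34853} = \frac{1}{\left(\left(-4 + 4 \cdot 4\right) - 124\right) + 34853} = \frac{1}{\left(\left(-4 + 16\right) - 124\right) + 34853} = \frac{1}{\left(12 - 124\right) + 34853} = \frac{1}{-112 + 34853} = \frac{1}{34741}$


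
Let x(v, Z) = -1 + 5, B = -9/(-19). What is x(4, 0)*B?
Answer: 36/19 ≈ 1.8947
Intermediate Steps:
B = 9/19 (B = -9*(-1/19) = 9/19 ≈ 0.47368)
x(v, Z) = 4
x(4, 0)*B = 4*(9/19) = 36/19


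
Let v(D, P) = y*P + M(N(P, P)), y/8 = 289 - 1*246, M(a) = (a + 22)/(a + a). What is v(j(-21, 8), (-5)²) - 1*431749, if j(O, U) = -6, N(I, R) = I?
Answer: -21157403/50 ≈ -4.2315e+5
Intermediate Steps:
M(a) = (22 + a)/(2*a) (M(a) = (22 + a)/((2*a)) = (22 + a)*(1/(2*a)) = (22 + a)/(2*a))
y = 344 (y = 8*(289 - 1*246) = 8*(289 - 246) = 8*43 = 344)
v(D, P) = 344*P + (22 + P)/(2*P)
v(j(-21, 8), (-5)²) - 1*431749 = (½ + 11/((-5)²) + 344*(-5)²) - 1*431749 = (½ + 11/25 + 344*25) - 431749 = (½ + 11*(1/25) + 8600) - 431749 = (½ + 11/25 + 8600) - 431749 = 430047/50 - 431749 = -21157403/50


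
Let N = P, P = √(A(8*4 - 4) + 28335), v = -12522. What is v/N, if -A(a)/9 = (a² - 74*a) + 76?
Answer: -4174*√39243/13081 ≈ -63.211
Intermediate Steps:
A(a) = -684 - 9*a² + 666*a (A(a) = -9*((a² - 74*a) + 76) = -9*(76 + a² - 74*a) = -684 - 9*a² + 666*a)
P = √39243 (P = √((-684 - 9*(8*4 - 4)² + 666*(8*4 - 4)) + 28335) = √((-684 - 9*(32 - 4)² + 666*(32 - 4)) + 28335) = √((-684 - 9*28² + 666*28) + 28335) = √((-684 - 9*784 + 18648) + 28335) = √((-684 - 7056 + 18648) + 28335) = √(10908 + 28335) = √39243 ≈ 198.10)
N = √39243 ≈ 198.10
v/N = -12522*√39243/39243 = -4174*√39243/13081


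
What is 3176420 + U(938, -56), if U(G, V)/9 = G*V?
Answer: 2703668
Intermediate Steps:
U(G, V) = 9*G*V (U(G, V) = 9*(G*V) = 9*G*V)
3176420 + U(938, -56) = 3176420 + 9*938*(-56) = 3176420 - 472752 = 2703668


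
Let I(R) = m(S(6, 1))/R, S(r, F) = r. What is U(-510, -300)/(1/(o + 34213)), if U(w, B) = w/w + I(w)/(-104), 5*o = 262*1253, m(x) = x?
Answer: 4414762191/44200 ≈ 99882.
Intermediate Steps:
I(R) = 6/R
o = 328286/5 (o = (262*1253)/5 = (⅕)*328286 = 328286/5 ≈ 65657.)
U(w, B) = 1 - 3/(52*w) (U(w, B) = w/w + (6/w)/(-104) = 1 + (6/w)*(-1/104) = 1 - 3/(52*w))
U(-510, -300)/(1/(o + 34213)) = ((-3/52 - 510)/(-510))/(1/(328286/5 + 34213)) = (-1/510*(-26523/52))/(1/(499351/5)) = 8841/(8840*(5/499351)) = (8841/8840)*(499351/5) = 4414762191/44200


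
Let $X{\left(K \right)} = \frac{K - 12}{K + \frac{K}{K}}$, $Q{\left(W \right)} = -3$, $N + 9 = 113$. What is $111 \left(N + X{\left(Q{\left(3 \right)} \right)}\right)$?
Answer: $\frac{24753}{2} \approx 12377.0$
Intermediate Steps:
$N = 104$ ($N = -9 + 113 = 104$)
$X{\left(K \right)} = \frac{-12 + K}{1 + K}$ ($X{\left(K \right)} = \frac{-12 + K}{K + 1} = \frac{-12 + K}{1 + K}$)
$111 \left(N + X{\left(Q{\left(3 \right)} \right)}\right) = 111 \left(104 + \frac{-12 - 3}{1 - 3}\right) = 111 \left(104 + \frac{1}{-2} \left(-15\right)\right) = 111 \left(104 - - \frac{15}{2}\right) = 111 \left(104 + \frac{15}{2}\right) = 111 \cdot \frac{223}{2} = \frac{24753}{2}$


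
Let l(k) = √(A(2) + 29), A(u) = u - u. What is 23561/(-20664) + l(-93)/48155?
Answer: -23561/20664 + √29/48155 ≈ -1.1401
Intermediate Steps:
A(u) = 0
l(k) = √29 (l(k) = √(0 + 29) = √29)
23561/(-20664) + l(-93)/48155 = 23561/(-20664) + √29/48155 = 23561*(-1/20664) + √29*(1/48155) = -23561/20664 + √29/48155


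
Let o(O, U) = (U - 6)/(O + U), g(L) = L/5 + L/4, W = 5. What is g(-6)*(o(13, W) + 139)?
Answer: -7503/20 ≈ -375.15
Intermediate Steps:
g(L) = 9*L/20 (g(L) = L*(1/5) + L*(1/4) = L/5 + L/4 = 9*L/20)
o(O, U) = (-6 + U)/(O + U)
g(-6)*(o(13, W) + 139) = ((9/20)*(-6))*((-6 + 5)/(13 + 5) + 139) = -27*(-1/18 + 139)/10 = -27/10*2501/18 = -7503/20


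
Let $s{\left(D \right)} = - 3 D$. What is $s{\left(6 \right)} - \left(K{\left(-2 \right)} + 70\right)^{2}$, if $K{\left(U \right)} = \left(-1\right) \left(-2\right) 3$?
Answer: $-5794$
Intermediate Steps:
$K{\left(U \right)} = 6$ ($K{\left(U \right)} = 2 \cdot 3 = 6$)
$s{\left(6 \right)} - \left(K{\left(-2 \right)} + 70\right)^{2} = \left(-3\right) 6 - \left(6 + 70\right)^{2} = -18 - 76^{2} = -18 - 5776 = -5794$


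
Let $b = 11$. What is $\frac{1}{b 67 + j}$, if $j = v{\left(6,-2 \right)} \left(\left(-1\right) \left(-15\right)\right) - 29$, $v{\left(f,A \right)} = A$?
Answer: $\frac{1}{678} \approx 0.0014749$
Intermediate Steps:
$j = -59$ ($j = - 2 \left(\left(-1\right) \left(-15\right)\right) - 29 = \left(-2\right) 15 - 29 = -30 - 29 = -59$)
$\frac{1}{b 67 + j} = \frac{1}{11 \cdot 67 - 59} = \frac{1}{737 - 59} = \frac{1}{678}$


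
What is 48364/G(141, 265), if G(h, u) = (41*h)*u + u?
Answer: 24182/766115 ≈ 0.031564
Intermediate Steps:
G(h, u) = u + 41*h*u (G(h, u) = 41*h*u + u = u + 41*h*u)
48364/G(141, 265) = 48364/((265*(1 + 41*141))) = 48364/((265*(1 + 5781))) = 48364/((265*5782)) = 48364/1532230 = 48364*(1/1532230) = 24182/766115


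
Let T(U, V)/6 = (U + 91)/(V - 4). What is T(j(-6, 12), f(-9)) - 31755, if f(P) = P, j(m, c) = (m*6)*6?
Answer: -412065/13 ≈ -31697.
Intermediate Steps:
j(m, c) = 36*m (j(m, c) = (6*m)*6 = 36*m)
T(U, V) = 6*(91 + U)/(-4 + V) (T(U, V) = 6*((U + 91)/(V - 4)) = 6*((91 + U)/(-4 + V)) = 6*(91 + U)/(-4 + V))
T(j(-6, 12), f(-9)) - 31755 = 6*(91 + 36*(-6))/(-4 - 9) - 31755 = 6*(91 - 216)/(-13) - 31755 = 6*(-1/13)*(-125) - 31755 = 750/13 - 31755 = -412065/13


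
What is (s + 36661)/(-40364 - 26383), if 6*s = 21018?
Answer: -13388/22249 ≈ -0.60174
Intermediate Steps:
s = 3503 (s = (⅙)*21018 = 3503)
(s + 36661)/(-40364 - 26383) = (3503 + 36661)/(-40364 - 26383) = 40164/(-66747) = 40164*(-1/66747) = -13388/22249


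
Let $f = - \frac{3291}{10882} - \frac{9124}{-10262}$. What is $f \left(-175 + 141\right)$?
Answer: $- \frac{556878571}{27917771} \approx -19.947$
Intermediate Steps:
$f = \frac{32757563}{55835542}$ ($f = \left(-3291\right) \frac{1}{10882} - - \frac{4562}{5131} = - \frac{3291}{10882} + \frac{4562}{5131} = \frac{32757563}{55835542} \approx 0.58668$)
$f \left(-175 + 141\right) = \frac{32757563 \left(-175 + 141\right)}{55835542} = \frac{32757563}{55835542} \left(-34\right) = - \frac{556878571}{27917771}$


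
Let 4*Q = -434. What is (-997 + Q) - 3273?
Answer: -8757/2 ≈ -4378.5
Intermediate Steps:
Q = -217/2 (Q = (1/4)*(-434) = -217/2 ≈ -108.50)
(-997 + Q) - 3273 = (-997 - 217/2) - 3273 = -2211/2 - 3273 = -8757/2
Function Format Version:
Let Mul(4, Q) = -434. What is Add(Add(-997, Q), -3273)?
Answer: Rational(-8757, 2) ≈ -4378.5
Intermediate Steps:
Q = Rational(-217, 2) (Q = Mul(Rational(1, 4), -434) = Rational(-217, 2) ≈ -108.50)
Add(Add(-997, Q), -3273) = Add(Add(-997, Rational(-217, 2)), -3273) = Add(Rational(-2211, 2), -3273) = Rational(-8757, 2)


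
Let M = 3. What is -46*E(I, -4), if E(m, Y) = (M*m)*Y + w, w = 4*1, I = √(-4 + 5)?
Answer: 368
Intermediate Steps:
I = 1 (I = √1 = 1)
w = 4
E(m, Y) = 4 + 3*Y*m (E(m, Y) = (3*m)*Y + 4 = 3*Y*m + 4 = 4 + 3*Y*m)
-46*E(I, -4) = -46*(4 + 3*(-4)*1) = -46*(4 - 12) = -46*(-8) = 368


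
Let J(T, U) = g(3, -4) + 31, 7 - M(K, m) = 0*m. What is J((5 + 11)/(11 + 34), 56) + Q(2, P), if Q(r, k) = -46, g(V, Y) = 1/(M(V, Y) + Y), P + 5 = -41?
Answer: -44/3 ≈ -14.667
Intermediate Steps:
P = -46 (P = -5 - 41 = -46)
M(K, m) = 7 (M(K, m) = 7 - 0*m = 7 - 1*0 = 7 + 0 = 7)
g(V, Y) = 1/(7 + Y)
J(T, U) = 94/3 (J(T, U) = 1/(7 - 4) + 31 = 1/3 + 31 = ⅓ + 31 = 94/3)
J((5 + 11)/(11 + 34), 56) + Q(2, P) = 94/3 - 46 = -44/3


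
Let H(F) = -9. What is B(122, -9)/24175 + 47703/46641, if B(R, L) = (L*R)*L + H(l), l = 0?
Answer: 537902206/375848725 ≈ 1.4312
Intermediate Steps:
B(R, L) = -9 + R*L² (B(R, L) = (L*R)*L - 9 = R*L² - 9 = -9 + R*L²)
B(122, -9)/24175 + 47703/46641 = (-9 + 122*(-9)²)/24175 + 47703/46641 = (-9 + 122*81)*(1/24175) + 47703*(1/46641) = (-9 + 9882)*(1/24175) + 15901/15547 = 9873*(1/24175) + 15901/15547 = 9873/24175 + 15901/15547 = 537902206/375848725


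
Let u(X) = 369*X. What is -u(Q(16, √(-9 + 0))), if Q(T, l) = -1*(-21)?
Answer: -7749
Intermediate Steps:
Q(T, l) = 21
-u(Q(16, √(-9 + 0))) = -369*21 = -1*7749 = -7749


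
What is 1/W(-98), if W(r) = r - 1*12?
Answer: -1/110 ≈ -0.0090909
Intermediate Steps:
W(r) = -12 + r (W(r) = r - 12 = -12 + r)
1/W(-98) = 1/(-12 - 98) = 1/(-110) = -1/110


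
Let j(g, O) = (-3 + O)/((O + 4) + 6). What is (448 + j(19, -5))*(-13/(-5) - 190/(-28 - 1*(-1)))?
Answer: 322648/75 ≈ 4302.0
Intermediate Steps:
j(g, O) = (-3 + O)/(10 + O) (j(g, O) = (-3 + O)/((4 + O) + 6) = (-3 + O)/(10 + O))
(448 + j(19, -5))*(-13/(-5) - 190/(-28 - 1*(-1))) = (448 + (-3 - 5)/(10 - 5))*(-13/(-5) - 190/(-28 - 1*(-1))) = (448 - 8/5)*(-13*(-⅕) - 190/(-28 + 1)) = (448 + (⅕)*(-8))*(13/5 - 190/(-27)) = (448 - 8/5)*(13/5 - 190*(-1/27)) = 2232*(13/5 + 190/27)/5 = (2232/5)*(1301/135) = 322648/75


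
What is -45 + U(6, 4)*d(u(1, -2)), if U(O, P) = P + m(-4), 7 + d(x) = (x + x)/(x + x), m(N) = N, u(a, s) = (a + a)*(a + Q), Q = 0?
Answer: -45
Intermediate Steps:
u(a, s) = 2*a² (u(a, s) = (a + a)*(a + 0) = (2*a)*a = 2*a²)
d(x) = -6 (d(x) = -7 + (x + x)/(x + x) = -7 + (2*x)/((2*x)) = -7 + (2*x)*(1/(2*x)) = -7 + 1 = -6)
U(O, P) = -4 + P (U(O, P) = P - 4 = -4 + P)
-45 + U(6, 4)*d(u(1, -2)) = -45 + (-4 + 4)*(-6) = -45 + 0*(-6) = -45 + 0 = -45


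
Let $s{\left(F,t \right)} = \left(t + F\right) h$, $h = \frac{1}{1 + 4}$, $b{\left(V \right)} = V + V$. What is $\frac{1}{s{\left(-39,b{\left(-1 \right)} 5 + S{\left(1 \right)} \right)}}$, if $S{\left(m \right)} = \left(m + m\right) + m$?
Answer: $- \frac{5}{46} \approx -0.1087$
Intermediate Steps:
$b{\left(V \right)} = 2 V$
$S{\left(m \right)} = 3 m$ ($S{\left(m \right)} = 2 m + m = 3 m$)
$h = \frac{1}{5} \approx 0.2$
$s{\left(F,t \right)} = \frac{F}{5} + \frac{t}{5}$ ($s{\left(F,t \right)} = \left(t + F\right) \frac{1}{5} = \left(F + t\right) \frac{1}{5} = \frac{F}{5} + \frac{t}{5}$)
$\frac{1}{s{\left(-39,b{\left(-1 \right)} 5 + S{\left(1 \right)} \right)}} = \frac{1}{\frac{1}{5} \left(-39\right) + \frac{2 \left(-1\right) 5 + 3 \cdot 1}{5}} = \frac{1}{- \frac{39}{5} + \frac{\left(-2\right) 5 + 3}{5}} = \frac{1}{- \frac{39}{5} + \frac{-10 + 3}{5}} = \frac{1}{- \frac{39}{5} + \frac{1}{5} \left(-7\right)} = \frac{1}{- \frac{39}{5} - \frac{7}{5}} = \frac{1}{- \frac{46}{5}} = - \frac{5}{46}$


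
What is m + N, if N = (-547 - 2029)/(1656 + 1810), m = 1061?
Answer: 1837425/1733 ≈ 1060.3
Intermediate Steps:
N = -1288/1733 (N = -2576/3466 = -2576*1/3466 = -1288/1733 ≈ -0.74322)
m + N = 1061 - 1288/1733 = 1837425/1733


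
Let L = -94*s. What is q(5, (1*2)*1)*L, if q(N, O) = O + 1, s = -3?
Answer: 846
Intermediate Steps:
q(N, O) = 1 + O
L = 282 (L = -94*(-3) = 282)
q(5, (1*2)*1)*L = (1 + (1*2)*1)*282 = (1 + 2*1)*282 = (1 + 2)*282 = 3*282 = 846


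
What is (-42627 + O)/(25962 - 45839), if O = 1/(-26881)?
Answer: 1145856388/534313637 ≈ 2.1445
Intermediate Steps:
O = -1/26881 ≈ -3.7201e-5
(-42627 + O)/(25962 - 45839) = (-42627 - 1/26881)/(25962 - 45839) = -1145856388/26881/(-19877) = -1145856388/26881*(-1/19877) = 1145856388/534313637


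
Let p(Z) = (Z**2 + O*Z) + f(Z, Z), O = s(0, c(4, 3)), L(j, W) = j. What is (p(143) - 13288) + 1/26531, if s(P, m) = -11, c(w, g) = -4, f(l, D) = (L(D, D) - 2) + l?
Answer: 155790033/26531 ≈ 5872.0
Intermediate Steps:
f(l, D) = -2 + D + l (f(l, D) = (D - 2) + l = (-2 + D) + l = -2 + D + l)
O = -11
p(Z) = -2 + Z**2 - 9*Z (p(Z) = (Z**2 - 11*Z) + (-2 + Z + Z) = (Z**2 - 11*Z) + (-2 + 2*Z) = -2 + Z**2 - 9*Z)
(p(143) - 13288) + 1/26531 = ((-2 + 143**2 - 9*143) - 13288) + 1/26531 = ((-2 + 20449 - 1287) - 13288) + 1/26531 = (19160 - 13288) + 1/26531 = 5872 + 1/26531 = 155790033/26531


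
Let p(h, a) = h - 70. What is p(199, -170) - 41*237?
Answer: -9588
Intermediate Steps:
p(h, a) = -70 + h
p(199, -170) - 41*237 = (-70 + 199) - 41*237 = 129 - 9717 = -9588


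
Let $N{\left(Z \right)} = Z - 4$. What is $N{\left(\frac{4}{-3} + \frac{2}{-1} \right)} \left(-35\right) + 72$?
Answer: $\frac{986}{3} \approx 328.67$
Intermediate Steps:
$N{\left(Z \right)} = -4 + Z$ ($N{\left(Z \right)} = Z - 4 = -4 + Z$)
$N{\left(\frac{4}{-3} + \frac{2}{-1} \right)} \left(-35\right) + 72 = \left(-4 + \left(\frac{4}{-3} + \frac{2}{-1}\right)\right) \left(-35\right) + 72 = \left(-4 + \left(4 \left(- \frac{1}{3}\right) + 2 \left(-1\right)\right)\right) \left(-35\right) + 72 = \left(-4 - \frac{10}{3}\right) \left(-35\right) + 72 = \left(- \frac{22}{3}\right) \left(-35\right) + 72 = \frac{770}{3} + 72 = \frac{986}{3}$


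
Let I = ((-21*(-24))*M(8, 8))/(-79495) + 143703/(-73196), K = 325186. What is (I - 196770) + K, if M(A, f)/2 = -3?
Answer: 747205034099039/5818716020 ≈ 1.2841e+5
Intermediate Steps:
M(A, f) = -6 (M(A, f) = 2*(-3) = -6)
I = -11202325281/5818716020 (I = (-21*(-24)*(-6))/(-79495) + 143703/(-73196) = (504*(-6))*(-1/79495) + 143703*(-1/73196) = -3024*(-1/79495) - 143703/73196 = 3024/79495 - 143703/73196 = -11202325281/5818716020 ≈ -1.9252)
(I - 196770) + K = (-11202325281/5818716020 - 196770) + 325186 = -1144959953580681/5818716020 + 325186 = 747205034099039/5818716020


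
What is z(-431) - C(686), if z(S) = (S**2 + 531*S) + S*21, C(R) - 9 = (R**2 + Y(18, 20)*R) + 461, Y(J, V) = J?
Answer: -535565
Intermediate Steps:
C(R) = 470 + R**2 + 18*R (C(R) = 9 + ((R**2 + 18*R) + 461) = 9 + (461 + R**2 + 18*R) = 470 + R**2 + 18*R)
z(S) = S**2 + 552*S (z(S) = (S**2 + 531*S) + 21*S = S**2 + 552*S)
z(-431) - C(686) = -431*(552 - 431) - (470 + 686**2 + 18*686) = -431*121 - (470 + 470596 + 12348) = -52151 - 1*483414 = -52151 - 483414 = -535565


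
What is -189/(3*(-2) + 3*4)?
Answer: -63/2 ≈ -31.500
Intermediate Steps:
-189/(3*(-2) + 3*4) = -189/(-6 + 12) = -189/6 = -189*⅙ = -63/2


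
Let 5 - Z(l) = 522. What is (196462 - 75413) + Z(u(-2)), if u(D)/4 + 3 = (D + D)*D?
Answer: 120532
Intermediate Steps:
u(D) = -12 + 8*D**2 (u(D) = -12 + 4*((D + D)*D) = -12 + 4*((2*D)*D) = -12 + 4*(2*D**2) = -12 + 8*D**2)
Z(l) = -517 (Z(l) = 5 - 1*522 = 5 - 522 = -517)
(196462 - 75413) + Z(u(-2)) = (196462 - 75413) - 517 = 121049 - 517 = 120532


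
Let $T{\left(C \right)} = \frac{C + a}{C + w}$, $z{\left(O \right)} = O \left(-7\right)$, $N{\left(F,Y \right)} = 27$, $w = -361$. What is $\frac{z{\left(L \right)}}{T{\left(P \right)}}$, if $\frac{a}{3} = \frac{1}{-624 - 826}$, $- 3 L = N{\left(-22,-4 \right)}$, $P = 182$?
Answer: $- \frac{16351650}{263897} \approx -61.962$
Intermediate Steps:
$L = -9$ ($L = \left(- \frac{1}{3}\right) 27 = -9$)
$z{\left(O \right)} = - 7 O$
$a = - \frac{3}{1450}$ ($a = \frac{3}{-624 - 826} = \frac{3}{-1450} = 3 \left(- \frac{1}{1450}\right) = - \frac{3}{1450} \approx -0.002069$)
$T{\left(C \right)} = \frac{- \frac{3}{1450} + C}{-361 + C}$ ($T{\left(C \right)} = \frac{C - \frac{3}{1450}}{C - 361} = \frac{- \frac{3}{1450} + C}{-361 + C}$)
$\frac{z{\left(L \right)}}{T{\left(P \right)}} = \frac{\left(-7\right) \left(-9\right)}{\frac{1}{-361 + 182} \left(- \frac{3}{1450} + 182\right)} = \frac{63}{\frac{1}{-179} \cdot \frac{263897}{1450}} = \frac{63}{\left(- \frac{1}{179}\right) \frac{263897}{1450}} = \frac{63}{- \frac{263897}{259550}} = 63 \left(- \frac{259550}{263897}\right) = - \frac{16351650}{263897}$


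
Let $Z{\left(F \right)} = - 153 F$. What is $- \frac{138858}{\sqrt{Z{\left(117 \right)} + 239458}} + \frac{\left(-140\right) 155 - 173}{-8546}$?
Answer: $\frac{21873}{8546} - \frac{138858 \sqrt{221557}}{221557} \approx -292.44$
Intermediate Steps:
$- \frac{138858}{\sqrt{Z{\left(117 \right)} + 239458}} + \frac{\left(-140\right) 155 - 173}{-8546} = - \frac{138858}{\sqrt{\left(-153\right) 117 + 239458}} + \frac{\left(-140\right) 155 - 173}{-8546} = - \frac{138858}{\sqrt{-17901 + 239458}} + \left(-21700 - 173\right) \left(- \frac{1}{8546}\right) = - \frac{138858}{\sqrt{221557}} - - \frac{21873}{8546} = - 138858 \frac{\sqrt{221557}}{221557} + \frac{21873}{8546} = - \frac{138858 \sqrt{221557}}{221557} + \frac{21873}{8546} = \frac{21873}{8546} - \frac{138858 \sqrt{221557}}{221557}$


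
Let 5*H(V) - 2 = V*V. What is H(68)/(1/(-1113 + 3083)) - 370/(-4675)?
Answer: 1704172214/935 ≈ 1.8226e+6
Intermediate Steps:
H(V) = 2/5 + V**2/5 (H(V) = 2/5 + (V*V)/5 = 2/5 + V**2/5)
H(68)/(1/(-1113 + 3083)) - 370/(-4675) = (2/5 + (1/5)*68**2)/(1/(-1113 + 3083)) - 370/(-4675) = (2/5 + (1/5)*4624)/(1/1970) - 370*(-1/4675) = (2/5 + 4624/5)/(1/1970) + 74/935 = (4626/5)*1970 + 74/935 = 1822644 + 74/935 = 1704172214/935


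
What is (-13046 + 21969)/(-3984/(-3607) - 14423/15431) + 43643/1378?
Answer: 684797322961147/13026706654 ≈ 52569.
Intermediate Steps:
(-13046 + 21969)/(-3984/(-3607) - 14423/15431) + 43643/1378 = 8923/(-3984*(-1/3607) - 14423*1/15431) + 43643*(1/1378) = 8923/(3984/3607 - 14423/15431) + 43643/1378 = 8923/(9453343/55659617) + 43643/1378 = 8923*(55659617/9453343) + 43643/1378 = 496650762491/9453343 + 43643/1378 = 684797322961147/13026706654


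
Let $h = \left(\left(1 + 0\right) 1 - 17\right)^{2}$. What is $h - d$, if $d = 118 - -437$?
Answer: $-299$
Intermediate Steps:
$d = 555$ ($d = 118 + 437 = 555$)
$h = 256$ ($h = \left(1 \cdot 1 - 17\right)^{2} = \left(1 - 17\right)^{2} = \left(-16\right)^{2} = 256$)
$h - d = 256 - 555 = -299$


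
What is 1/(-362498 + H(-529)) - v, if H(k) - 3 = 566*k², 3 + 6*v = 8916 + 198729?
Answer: -5468858073176/158027511 ≈ -34607.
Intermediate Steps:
v = 34607 (v = -½ + (8916 + 198729)/6 = -½ + (⅙)*207645 = -½ + 69215/2 = 34607)
H(k) = 3 + 566*k²
1/(-362498 + H(-529)) - v = 1/(-362498 + (3 + 566*(-529)²)) - 1*34607 = 1/(-362498 + (3 + 566*279841)) - 34607 = 1/(-362498 + (3 + 158390006)) - 34607 = 1/(-362498 + 158390009) - 34607 = 1/158027511 - 34607 = -5468858073176/158027511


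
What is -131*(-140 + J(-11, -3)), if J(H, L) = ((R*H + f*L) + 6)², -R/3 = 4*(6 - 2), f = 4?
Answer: -35677064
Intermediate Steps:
R = -48 (R = -12*(6 - 2) = -12*4 = -3*16 = -48)
J(H, L) = (6 - 48*H + 4*L)² (J(H, L) = ((-48*H + 4*L) + 6)² = (6 - 48*H + 4*L)²)
-131*(-140 + J(-11, -3)) = -131*(-140 + 4*(3 - 24*(-11) + 2*(-3))²) = -131*(-140 + 4*(3 + 264 - 6)²) = -131*(-140 + 4*261²) = -131*(-140 + 4*68121) = -131*(-140 + 272484) = -131*272344 = -35677064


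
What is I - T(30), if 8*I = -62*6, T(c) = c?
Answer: -153/2 ≈ -76.500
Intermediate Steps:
I = -93/2 (I = (-62*6)/8 = (⅛)*(-372) = -93/2 ≈ -46.500)
I - T(30) = -93/2 - 1*30 = -93/2 - 30 = -153/2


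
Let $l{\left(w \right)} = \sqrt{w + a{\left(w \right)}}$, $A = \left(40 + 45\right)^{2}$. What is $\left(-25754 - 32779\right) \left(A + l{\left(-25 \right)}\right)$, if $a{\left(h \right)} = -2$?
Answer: $-422900925 - 175599 i \sqrt{3} \approx -4.229 \cdot 10^{8} - 3.0415 \cdot 10^{5} i$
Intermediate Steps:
$A = 7225$ ($A = 85^{2} = 7225$)
$l{\left(w \right)} = \sqrt{-2 + w}$ ($l{\left(w \right)} = \sqrt{w - 2} = \sqrt{-2 + w}$)
$\left(-25754 - 32779\right) \left(A + l{\left(-25 \right)}\right) = \left(-25754 - 32779\right) \left(7225 + \sqrt{-2 - 25}\right) = - 58533 \left(7225 + \sqrt{-27}\right) = - 58533 \left(7225 + 3 i \sqrt{3}\right) = -422900925 - 175599 i \sqrt{3}$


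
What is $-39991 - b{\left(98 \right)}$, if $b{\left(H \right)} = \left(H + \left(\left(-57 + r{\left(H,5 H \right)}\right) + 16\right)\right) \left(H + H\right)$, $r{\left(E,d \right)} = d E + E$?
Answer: $-9482291$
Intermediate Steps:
$r{\left(E,d \right)} = E + E d$ ($r{\left(E,d \right)} = E d + E = E + E d$)
$b{\left(H \right)} = 2 H \left(-41 + H + H \left(1 + 5 H\right)\right)$ ($b{\left(H \right)} = \left(H + \left(\left(-57 + H \left(1 + 5 H\right)\right) + 16\right)\right) \left(H + H\right) = \left(H + \left(-41 + H \left(1 + 5 H\right)\right)\right) 2 H = \left(-41 + H + H \left(1 + 5 H\right)\right) 2 H = 2 H \left(-41 + H + H \left(1 + 5 H\right)\right)$)
$-39991 - b{\left(98 \right)} = -39991 - 2 \cdot 98 \left(-41 + 98 + 98 \left(1 + 5 \cdot 98\right)\right) = -39991 - 2 \cdot 98 \left(-41 + 98 + 98 \left(1 + 490\right)\right) = -39991 - 2 \cdot 98 \left(-41 + 98 + 98 \cdot 491\right) = -39991 - 2 \cdot 98 \left(-41 + 98 + 48118\right) = -39991 - 2 \cdot 98 \cdot 48175 = -39991 - 9442300 = -9482291$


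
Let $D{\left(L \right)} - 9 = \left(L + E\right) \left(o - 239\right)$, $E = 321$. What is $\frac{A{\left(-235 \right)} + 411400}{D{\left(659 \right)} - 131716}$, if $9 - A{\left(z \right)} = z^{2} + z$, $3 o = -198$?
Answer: $- \frac{356419}{430607} \approx -0.82771$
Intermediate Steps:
$o = -66$ ($o = \frac{1}{3} \left(-198\right) = -66$)
$A{\left(z \right)} = 9 - z - z^{2}$ ($A{\left(z \right)} = 9 - \left(z^{2} + z\right) = 9 - \left(z + z^{2}\right) = 9 - z - z^{2}$)
$D{\left(L \right)} = -97896 - 305 L$ ($D{\left(L \right)} = 9 + \left(L + 321\right) \left(-66 - 239\right) = 9 + \left(321 + L\right) \left(-305\right) = 9 - \left(97905 + 305 L\right) = -97896 - 305 L$)
$\frac{A{\left(-235 \right)} + 411400}{D{\left(659 \right)} - 131716} = \frac{\left(9 - -235 - \left(-235\right)^{2}\right) + 411400}{\left(-97896 - 200995\right) - 131716} = \frac{\left(9 + 235 - 55225\right) + 411400}{\left(-97896 - 200995\right) - 131716} = \frac{\left(9 + 235 - 55225\right) + 411400}{-298891 - 131716} = \frac{-54981 + 411400}{-430607} = 356419 \left(- \frac{1}{430607}\right) = - \frac{356419}{430607}$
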